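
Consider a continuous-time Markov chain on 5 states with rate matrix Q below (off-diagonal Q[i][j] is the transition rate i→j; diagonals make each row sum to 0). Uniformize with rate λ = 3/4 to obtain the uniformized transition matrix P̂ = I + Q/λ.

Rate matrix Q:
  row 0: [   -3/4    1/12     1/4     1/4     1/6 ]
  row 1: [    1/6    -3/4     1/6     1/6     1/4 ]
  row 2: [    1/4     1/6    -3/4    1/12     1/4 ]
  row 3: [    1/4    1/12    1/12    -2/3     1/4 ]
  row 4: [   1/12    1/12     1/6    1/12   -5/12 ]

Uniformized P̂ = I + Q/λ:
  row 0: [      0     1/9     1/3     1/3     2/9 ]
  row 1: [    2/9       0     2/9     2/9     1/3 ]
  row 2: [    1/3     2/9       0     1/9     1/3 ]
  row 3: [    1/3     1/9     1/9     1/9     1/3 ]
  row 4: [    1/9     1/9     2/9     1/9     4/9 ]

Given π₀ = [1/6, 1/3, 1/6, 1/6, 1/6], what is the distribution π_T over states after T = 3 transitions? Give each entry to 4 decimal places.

π = [0.1822, 0.1180, 0.1831, 0.1648, 0.3519]

t=0: π = [0.1667, 0.3333, 0.1667, 0.1667, 0.1667]
t=1: π = [0.2037, 0.0926, 0.1852, 0.1852, 0.3333]
t=2: π = [0.1811, 0.1214, 0.1831, 0.1667, 0.3477]
t=3: π = [0.1822, 0.1180, 0.1831, 0.1648, 0.3519]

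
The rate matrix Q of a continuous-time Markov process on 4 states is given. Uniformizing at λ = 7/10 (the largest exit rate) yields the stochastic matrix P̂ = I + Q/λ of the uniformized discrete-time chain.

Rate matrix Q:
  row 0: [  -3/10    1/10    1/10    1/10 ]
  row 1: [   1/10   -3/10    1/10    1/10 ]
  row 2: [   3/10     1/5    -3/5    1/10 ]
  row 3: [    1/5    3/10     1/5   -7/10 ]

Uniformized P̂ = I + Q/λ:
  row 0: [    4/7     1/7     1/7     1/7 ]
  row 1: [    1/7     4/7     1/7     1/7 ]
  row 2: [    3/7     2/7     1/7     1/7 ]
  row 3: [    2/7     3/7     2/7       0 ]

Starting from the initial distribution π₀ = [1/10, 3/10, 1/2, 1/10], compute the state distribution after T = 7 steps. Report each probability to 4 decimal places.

t=0: π = [0.1000, 0.3000, 0.5000, 0.1000]
t=1: π = [0.3429, 0.3714, 0.1571, 0.1286]
t=2: π = [0.3531, 0.3612, 0.1612, 0.1245]
t=3: π = [0.3580, 0.3563, 0.1606, 0.1251]
t=4: π = [0.3601, 0.3542, 0.1607, 0.1250]
t=5: π = [0.3609, 0.3533, 0.1607, 0.1250]
t=6: π = [0.3613, 0.3530, 0.1607, 0.1250]
t=7: π = [0.3615, 0.3528, 0.1607, 0.1250]

π = [0.3615, 0.3528, 0.1607, 0.1250]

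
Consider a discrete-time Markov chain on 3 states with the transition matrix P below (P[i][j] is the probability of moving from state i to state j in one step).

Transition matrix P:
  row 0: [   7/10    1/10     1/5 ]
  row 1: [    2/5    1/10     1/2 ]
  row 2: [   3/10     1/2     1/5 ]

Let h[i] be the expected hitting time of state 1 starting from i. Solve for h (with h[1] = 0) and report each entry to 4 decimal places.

h = [5.5556, 0.0000, 3.3333]

First-step conditioning: h[1] = 0; for i ≠ 1, h[i] = 1 + Σ_k P[i][k]·h[k].
  h[0] = 1 + 7/10·h[0] + 1/5·h[2]
  h[2] = 1 + 3/10·h[0] + 1/5·h[2]
Solving the 2×2 linear system over states ≠ 1 gives exactly h = [50/9, 0, 10/3] (h[1] = 0 is the target).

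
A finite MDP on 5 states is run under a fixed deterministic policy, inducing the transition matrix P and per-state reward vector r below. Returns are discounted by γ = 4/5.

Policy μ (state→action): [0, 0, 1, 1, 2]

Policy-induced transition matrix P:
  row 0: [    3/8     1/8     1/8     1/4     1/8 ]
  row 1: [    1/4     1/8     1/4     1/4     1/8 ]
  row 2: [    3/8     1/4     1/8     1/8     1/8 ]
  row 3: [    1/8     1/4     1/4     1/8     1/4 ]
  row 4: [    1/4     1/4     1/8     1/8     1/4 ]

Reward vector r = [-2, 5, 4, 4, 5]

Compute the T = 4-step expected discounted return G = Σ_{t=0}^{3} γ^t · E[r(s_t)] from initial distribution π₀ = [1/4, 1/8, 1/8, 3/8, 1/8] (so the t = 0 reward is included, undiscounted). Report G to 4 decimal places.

G = 8.1265

t=0: π = [0.2500, 0.1250, 0.1250, 0.3750, 0.1250], E[r] = 2.7500, γ^t·E[r] = 2.750000, running G = 2.750000
t=1: π = [0.2500, 0.2031, 0.1875, 0.1719, 0.1875], E[r] = 2.8906, γ^t·E[r] = 2.312500, running G = 5.062500
t=2: π = [0.2832, 0.1934, 0.1719, 0.1816, 0.1699], E[r] = 2.6641, γ^t·E[r] = 1.705000, running G = 6.767500
t=3: π = [0.2842, 0.1904, 0.1719, 0.1846, 0.1689], E[r] = 2.6543, γ^t·E[r] = 1.359000, running G = 8.126500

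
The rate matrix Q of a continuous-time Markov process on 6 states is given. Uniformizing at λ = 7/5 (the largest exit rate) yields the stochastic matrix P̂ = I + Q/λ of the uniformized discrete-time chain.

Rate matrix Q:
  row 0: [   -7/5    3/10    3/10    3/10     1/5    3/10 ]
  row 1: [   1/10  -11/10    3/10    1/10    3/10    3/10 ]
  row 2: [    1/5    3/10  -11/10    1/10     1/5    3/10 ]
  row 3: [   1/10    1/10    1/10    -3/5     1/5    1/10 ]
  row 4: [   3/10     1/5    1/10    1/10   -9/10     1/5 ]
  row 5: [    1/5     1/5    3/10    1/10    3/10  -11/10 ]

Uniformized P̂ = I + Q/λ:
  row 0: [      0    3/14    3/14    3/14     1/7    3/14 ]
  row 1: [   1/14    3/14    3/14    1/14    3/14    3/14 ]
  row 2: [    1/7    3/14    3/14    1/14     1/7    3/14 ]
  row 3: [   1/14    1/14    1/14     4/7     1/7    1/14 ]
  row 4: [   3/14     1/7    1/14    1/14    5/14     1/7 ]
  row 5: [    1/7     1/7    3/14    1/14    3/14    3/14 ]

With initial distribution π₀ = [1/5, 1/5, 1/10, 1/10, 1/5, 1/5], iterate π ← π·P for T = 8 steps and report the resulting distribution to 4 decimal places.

π = [0.1172, 0.1616, 0.1588, 0.1761, 0.2123, 0.1740]

t=0: π = [0.2000, 0.2000, 0.1000, 0.1000, 0.2000, 0.2000]
t=1: π = [0.1071, 0.1714, 0.1714, 0.1500, 0.2143, 0.1857]
t=2: π = [0.1199, 0.1643, 0.1622, 0.1617, 0.2143, 0.1776]
t=3: π = [0.1177, 0.1632, 0.1606, 0.1694, 0.2132, 0.1759]
t=4: π = [0.1175, 0.1623, 0.1596, 0.1730, 0.2128, 0.1749]
t=5: π = [0.1173, 0.1619, 0.1592, 0.1747, 0.2125, 0.1744]
t=6: π = [0.1172, 0.1617, 0.1590, 0.1755, 0.2124, 0.1741]
t=7: π = [0.1172, 0.1616, 0.1589, 0.1759, 0.2124, 0.1740]
t=8: π = [0.1172, 0.1616, 0.1588, 0.1761, 0.2123, 0.1740]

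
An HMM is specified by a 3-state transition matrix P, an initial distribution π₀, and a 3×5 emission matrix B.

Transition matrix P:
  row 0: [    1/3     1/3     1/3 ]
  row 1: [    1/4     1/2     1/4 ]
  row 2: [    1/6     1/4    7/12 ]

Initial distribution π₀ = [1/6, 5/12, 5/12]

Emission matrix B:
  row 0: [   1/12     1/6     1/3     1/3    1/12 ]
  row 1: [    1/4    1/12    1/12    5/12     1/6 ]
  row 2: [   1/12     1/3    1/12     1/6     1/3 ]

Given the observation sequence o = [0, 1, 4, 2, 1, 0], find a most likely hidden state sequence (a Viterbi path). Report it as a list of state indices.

path = [1, 2, 2, 2, 2, 1]

t=0: δ = [1.389e-02, 1.042e-01, 3.472e-02]  (obs o_0=0)
t=1: δ = [4.340e-03, 4.340e-03, 8.681e-03]  ψ = [1, 1, 1]  (obs o_1=1)
t=2: δ = [1.206e-04, 3.617e-04, 1.688e-03]  ψ = [0, 1, 2]  (obs o_2=4)
t=3: δ = [9.377e-05, 3.516e-05, 8.205e-05]  ψ = [2, 2, 2]  (obs o_3=2)
t=4: δ = [5.210e-06, 2.605e-06, 1.595e-05]  ψ = [0, 0, 2]  (obs o_4=1)
t=5: δ = [2.216e-07, 9.971e-07, 7.755e-07]  ψ = [2, 2, 2]  (obs o_5=0)
backtrack: best end state = 1; path = [1, 2, 2, 2, 2, 1]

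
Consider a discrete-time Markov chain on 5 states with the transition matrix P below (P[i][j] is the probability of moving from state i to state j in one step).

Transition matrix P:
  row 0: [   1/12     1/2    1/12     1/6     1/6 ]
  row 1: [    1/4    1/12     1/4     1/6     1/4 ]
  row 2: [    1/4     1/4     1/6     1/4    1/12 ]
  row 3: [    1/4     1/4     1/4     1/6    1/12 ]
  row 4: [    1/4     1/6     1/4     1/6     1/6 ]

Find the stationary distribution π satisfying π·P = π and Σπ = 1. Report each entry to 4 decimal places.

Balance equations π_j = Σ_i π_i·P[i][j]:
  π_0 = 1/12·π_0 + 1/4·π_1 + 1/4·π_2 + 1/4·π_3 + 1/4·π_4
  π_1 = 1/2·π_0 + 1/12·π_1 + 1/4·π_2 + 1/4·π_3 + 1/6·π_4
  π_2 = 1/12·π_0 + 1/4·π_1 + 1/6·π_2 + 1/4·π_3 + 1/4·π_4
  π_3 = 1/6·π_0 + 1/6·π_1 + 1/4·π_2 + 1/6·π_3 + 1/6·π_4
  normalize: π_0 + π_1 + π_2 + π_3 + π_4 = 1
Solving the linear system gives exactly π = [3/14, 68/273, 18/91, 50/273, 85/546].

π = [0.2143, 0.2491, 0.1978, 0.1832, 0.1557]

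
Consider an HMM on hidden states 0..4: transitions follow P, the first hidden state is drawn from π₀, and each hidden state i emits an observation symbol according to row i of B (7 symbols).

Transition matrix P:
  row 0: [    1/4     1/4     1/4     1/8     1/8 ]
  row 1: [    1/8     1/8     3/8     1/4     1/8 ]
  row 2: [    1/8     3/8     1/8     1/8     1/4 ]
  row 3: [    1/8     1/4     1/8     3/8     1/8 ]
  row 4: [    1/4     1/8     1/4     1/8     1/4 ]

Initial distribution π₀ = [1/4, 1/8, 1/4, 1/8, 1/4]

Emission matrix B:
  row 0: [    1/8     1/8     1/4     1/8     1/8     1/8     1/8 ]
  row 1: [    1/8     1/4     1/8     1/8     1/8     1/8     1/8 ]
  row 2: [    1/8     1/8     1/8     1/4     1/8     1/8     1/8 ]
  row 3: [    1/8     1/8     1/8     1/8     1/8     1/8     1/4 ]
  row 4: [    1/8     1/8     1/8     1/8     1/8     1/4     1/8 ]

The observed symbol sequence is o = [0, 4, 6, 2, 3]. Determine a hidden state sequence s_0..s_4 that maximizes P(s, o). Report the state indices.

path = [2, 1, 2, 1, 2]

t=0: δ = [3.125e-02, 1.562e-02, 3.125e-02, 1.562e-02, 3.125e-02]  (obs o_0=0)
t=1: δ = [9.766e-04, 1.465e-03, 9.766e-04, 7.324e-04, 9.766e-04]  ψ = [0, 2, 0, 3, 2]  (obs o_1=4)
t=2: δ = [3.052e-05, 4.578e-05, 6.866e-05, 9.155e-05, 3.052e-05]  ψ = [0, 2, 1, 1, 2]  (obs o_2=6)
t=3: δ = [2.861e-06, 3.219e-06, 2.146e-06, 4.292e-06, 2.146e-06]  ψ = [3, 2, 1, 3, 2]  (obs o_3=2)
t=4: δ = [8.941e-08, 1.341e-07, 3.017e-07, 2.012e-07, 6.706e-08]  ψ = [0, 3, 1, 3, 2]  (obs o_4=3)
backtrack: best end state = 2; path = [2, 1, 2, 1, 2]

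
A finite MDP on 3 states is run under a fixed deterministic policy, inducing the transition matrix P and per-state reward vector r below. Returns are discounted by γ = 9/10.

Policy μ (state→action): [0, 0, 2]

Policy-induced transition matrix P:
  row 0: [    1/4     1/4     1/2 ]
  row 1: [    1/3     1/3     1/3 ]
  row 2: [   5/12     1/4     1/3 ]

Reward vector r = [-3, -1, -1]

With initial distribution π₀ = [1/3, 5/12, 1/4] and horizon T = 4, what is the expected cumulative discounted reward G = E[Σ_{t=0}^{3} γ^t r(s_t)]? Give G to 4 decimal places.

G = -5.7336

t=0: π = [0.3333, 0.4167, 0.2500], E[r] = -1.6667, γ^t·E[r] = -1.666667, running G = -1.666667
t=1: π = [0.3264, 0.2847, 0.3889], E[r] = -1.6528, γ^t·E[r] = -1.487500, running G = -3.154167
t=2: π = [0.3385, 0.2737, 0.3877], E[r] = -1.6771, γ^t·E[r] = -1.358438, running G = -4.512604
t=3: π = [0.3374, 0.2728, 0.3898], E[r] = -1.6749, γ^t·E[r] = -1.220977, running G = -5.733581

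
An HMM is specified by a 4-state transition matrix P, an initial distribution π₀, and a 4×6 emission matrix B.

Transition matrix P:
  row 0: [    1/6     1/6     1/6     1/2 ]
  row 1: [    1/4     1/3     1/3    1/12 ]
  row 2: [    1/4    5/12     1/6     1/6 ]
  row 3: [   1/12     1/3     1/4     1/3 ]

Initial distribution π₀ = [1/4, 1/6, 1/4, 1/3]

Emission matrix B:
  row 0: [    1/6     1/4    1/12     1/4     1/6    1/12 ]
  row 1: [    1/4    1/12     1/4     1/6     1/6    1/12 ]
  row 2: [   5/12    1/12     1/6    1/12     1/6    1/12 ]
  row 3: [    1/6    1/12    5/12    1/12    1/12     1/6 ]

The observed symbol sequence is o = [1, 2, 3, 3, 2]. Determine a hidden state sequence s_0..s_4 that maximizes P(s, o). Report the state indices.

path = [0, 3, 1, 0, 3]

t=0: δ = [6.250e-02, 1.389e-02, 2.083e-02, 2.778e-02]  (obs o_0=1)
t=1: δ = [8.681e-04, 2.604e-03, 1.736e-03, 1.302e-02]  ψ = [0, 0, 0, 0]  (obs o_1=2)
t=2: δ = [2.713e-04, 7.234e-04, 2.713e-04, 3.617e-04]  ψ = [3, 3, 3, 3]  (obs o_2=3)
t=3: δ = [4.521e-05, 4.019e-05, 2.009e-05, 1.130e-05]  ψ = [1, 1, 1, 0]  (obs o_3=3)
t=4: δ = [8.372e-07, 3.349e-06, 2.233e-06, 9.419e-06]  ψ = [1, 1, 1, 0]  (obs o_4=2)
backtrack: best end state = 3; path = [0, 3, 1, 0, 3]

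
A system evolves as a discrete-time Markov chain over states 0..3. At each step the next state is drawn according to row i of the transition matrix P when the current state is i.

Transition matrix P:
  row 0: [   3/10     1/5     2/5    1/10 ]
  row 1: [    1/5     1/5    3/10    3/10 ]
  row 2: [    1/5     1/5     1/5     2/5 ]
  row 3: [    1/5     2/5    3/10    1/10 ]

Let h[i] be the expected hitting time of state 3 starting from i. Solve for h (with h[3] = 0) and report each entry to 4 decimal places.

First-step conditioning: h[3] = 0; for i ≠ 3, h[i] = 1 + Σ_k P[i][k]·h[k].
  h[0] = 1 + 3/10·h[0] + 1/5·h[1] + 2/5·h[2]
  h[1] = 1 + 1/5·h[0] + 1/5·h[1] + 3/10·h[2]
  h[2] = 1 + 1/5·h[0] + 1/5·h[1] + 1/5·h[2]
Solving the 3×3 linear system over states ≠ 3 gives exactly h = [200/47, 165/47, 150/47, 0] (h[3] = 0 is the target).

h = [4.2553, 3.5106, 3.1915, 0.0000]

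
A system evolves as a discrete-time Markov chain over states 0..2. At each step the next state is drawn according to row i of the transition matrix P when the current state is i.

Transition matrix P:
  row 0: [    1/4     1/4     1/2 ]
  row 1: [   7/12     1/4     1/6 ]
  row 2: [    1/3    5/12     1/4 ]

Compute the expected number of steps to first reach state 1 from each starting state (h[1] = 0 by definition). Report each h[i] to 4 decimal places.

h = [3.1579, 0.0000, 2.7368]

First-step conditioning: h[1] = 0; for i ≠ 1, h[i] = 1 + Σ_k P[i][k]·h[k].
  h[0] = 1 + 1/4·h[0] + 1/2·h[2]
  h[2] = 1 + 1/3·h[0] + 1/4·h[2]
Solving the 2×2 linear system over states ≠ 1 gives exactly h = [60/19, 0, 52/19] (h[1] = 0 is the target).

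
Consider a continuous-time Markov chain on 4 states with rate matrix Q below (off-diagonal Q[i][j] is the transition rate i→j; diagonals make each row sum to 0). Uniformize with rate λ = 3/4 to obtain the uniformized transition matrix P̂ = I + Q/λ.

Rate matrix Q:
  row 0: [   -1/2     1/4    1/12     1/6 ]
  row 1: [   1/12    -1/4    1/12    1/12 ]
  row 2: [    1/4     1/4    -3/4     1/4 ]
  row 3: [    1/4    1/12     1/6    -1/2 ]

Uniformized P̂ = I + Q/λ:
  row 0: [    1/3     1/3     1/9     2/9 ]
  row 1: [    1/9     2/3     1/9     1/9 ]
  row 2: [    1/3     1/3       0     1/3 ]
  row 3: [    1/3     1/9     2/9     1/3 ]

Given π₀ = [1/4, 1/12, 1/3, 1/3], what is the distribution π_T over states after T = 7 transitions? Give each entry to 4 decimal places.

π = [0.2383, 0.4287, 0.1212, 0.2118]

t=0: π = [0.2500, 0.0833, 0.3333, 0.3333]
t=1: π = [0.3148, 0.2870, 0.1111, 0.2870]
t=2: π = [0.2695, 0.3652, 0.1307, 0.2346]
t=3: π = [0.2522, 0.4029, 0.1227, 0.2222]
t=4: π = [0.2438, 0.4183, 0.1222, 0.2158]
t=5: π = [0.2404, 0.4248, 0.1215, 0.2133]
t=6: π = [0.2389, 0.4275, 0.1213, 0.2122]
t=7: π = [0.2383, 0.4287, 0.1212, 0.2118]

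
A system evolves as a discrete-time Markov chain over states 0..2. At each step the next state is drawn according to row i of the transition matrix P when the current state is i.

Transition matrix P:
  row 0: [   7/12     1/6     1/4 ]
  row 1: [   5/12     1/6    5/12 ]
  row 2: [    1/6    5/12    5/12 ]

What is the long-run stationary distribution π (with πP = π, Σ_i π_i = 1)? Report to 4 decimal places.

π = [0.3947, 0.2544, 0.3509]

Balance equations π_j = Σ_i π_i·P[i][j]:
  π_0 = 7/12·π_0 + 5/12·π_1 + 1/6·π_2
  π_1 = 1/6·π_0 + 1/6·π_1 + 5/12·π_2
  normalize: π_0 + π_1 + π_2 = 1
Solving the linear system gives exactly π = [15/38, 29/114, 20/57].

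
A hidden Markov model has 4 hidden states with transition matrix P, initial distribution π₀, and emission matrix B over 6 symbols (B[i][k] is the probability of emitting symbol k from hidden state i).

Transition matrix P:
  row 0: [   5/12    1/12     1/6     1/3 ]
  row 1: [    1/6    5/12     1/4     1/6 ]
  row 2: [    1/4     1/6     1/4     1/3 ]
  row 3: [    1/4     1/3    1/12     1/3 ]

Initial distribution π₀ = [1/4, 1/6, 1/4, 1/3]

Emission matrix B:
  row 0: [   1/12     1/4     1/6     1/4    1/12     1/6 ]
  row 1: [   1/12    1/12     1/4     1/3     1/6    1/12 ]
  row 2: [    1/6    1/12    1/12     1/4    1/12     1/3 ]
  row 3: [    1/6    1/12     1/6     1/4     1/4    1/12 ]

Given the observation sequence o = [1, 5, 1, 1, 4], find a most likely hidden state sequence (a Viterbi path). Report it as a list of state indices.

path = [0, 0, 0, 0, 3]

t=0: δ = [6.250e-02, 1.389e-02, 2.083e-02, 2.778e-02]  (obs o_0=1)
t=1: δ = [4.340e-03, 7.716e-04, 3.472e-03, 1.736e-03]  ψ = [0, 3, 0, 0]  (obs o_1=5)
t=2: δ = [4.521e-04, 4.823e-05, 7.234e-05, 1.206e-04]  ψ = [0, 2, 2, 0]  (obs o_2=1)
t=3: δ = [4.710e-05, 3.349e-06, 6.279e-06, 1.256e-05]  ψ = [0, 3, 0, 0]  (obs o_3=1)
t=4: δ = [1.635e-06, 6.977e-07, 6.541e-07, 3.925e-06]  ψ = [0, 3, 0, 0]  (obs o_4=4)
backtrack: best end state = 3; path = [0, 0, 0, 0, 3]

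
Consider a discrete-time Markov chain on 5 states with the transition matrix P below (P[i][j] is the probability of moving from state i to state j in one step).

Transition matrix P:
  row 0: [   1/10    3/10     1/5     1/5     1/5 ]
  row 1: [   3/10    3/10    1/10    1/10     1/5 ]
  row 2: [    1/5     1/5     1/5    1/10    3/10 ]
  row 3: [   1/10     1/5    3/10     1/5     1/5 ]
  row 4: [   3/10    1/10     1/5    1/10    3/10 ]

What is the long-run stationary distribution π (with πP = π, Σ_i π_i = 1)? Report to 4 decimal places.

π = [0.2116, 0.2187, 0.1916, 0.1346, 0.2435]

Balance equations π_j = Σ_i π_i·P[i][j]:
  π_0 = 1/10·π_0 + 3/10·π_1 + 1/5·π_2 + 1/10·π_3 + 3/10·π_4
  π_1 = 3/10·π_0 + 3/10·π_1 + 1/5·π_2 + 1/5·π_3 + 1/10·π_4
  π_2 = 1/5·π_0 + 1/10·π_1 + 1/5·π_2 + 3/10·π_3 + 1/5·π_4
  π_3 = 1/5·π_0 + 1/10·π_1 + 1/10·π_2 + 1/5·π_3 + 1/10·π_4
  normalize: π_0 + π_1 + π_2 + π_3 + π_4 = 1
Solving the linear system gives exactly π = [1883/8899, 1946/8899, 155/809, 1198/8899, 197/809].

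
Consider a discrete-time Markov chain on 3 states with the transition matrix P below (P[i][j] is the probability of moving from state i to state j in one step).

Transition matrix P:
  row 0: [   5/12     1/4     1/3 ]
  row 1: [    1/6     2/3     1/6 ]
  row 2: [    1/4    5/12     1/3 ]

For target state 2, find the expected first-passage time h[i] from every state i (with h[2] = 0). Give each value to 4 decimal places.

h = [3.8182, 4.9091, 0.0000]

First-step conditioning: h[2] = 0; for i ≠ 2, h[i] = 1 + Σ_k P[i][k]·h[k].
  h[0] = 1 + 5/12·h[0] + 1/4·h[1]
  h[1] = 1 + 1/6·h[0] + 2/3·h[1]
Solving the 2×2 linear system over states ≠ 2 gives exactly h = [42/11, 54/11, 0] (h[2] = 0 is the target).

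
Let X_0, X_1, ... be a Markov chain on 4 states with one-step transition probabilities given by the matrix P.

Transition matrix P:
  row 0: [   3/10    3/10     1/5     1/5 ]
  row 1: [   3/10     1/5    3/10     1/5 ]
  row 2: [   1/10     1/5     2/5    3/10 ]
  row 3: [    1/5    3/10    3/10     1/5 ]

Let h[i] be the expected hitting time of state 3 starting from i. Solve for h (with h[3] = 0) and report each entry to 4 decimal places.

First-step conditioning: h[3] = 0; for i ≠ 3, h[i] = 1 + Σ_k P[i][k]·h[k].
  h[0] = 1 + 3/10·h[0] + 3/10·h[1] + 1/5·h[2]
  h[1] = 1 + 3/10·h[0] + 1/5·h[1] + 3/10·h[2]
  h[2] = 1 + 1/10·h[0] + 1/5·h[1] + 2/5·h[2]
Solving the 3×3 linear system over states ≠ 3 gives exactly h = [890/203, 880/203, 780/203, 0] (h[3] = 0 is the target).

h = [4.3842, 4.3350, 3.8424, 0.0000]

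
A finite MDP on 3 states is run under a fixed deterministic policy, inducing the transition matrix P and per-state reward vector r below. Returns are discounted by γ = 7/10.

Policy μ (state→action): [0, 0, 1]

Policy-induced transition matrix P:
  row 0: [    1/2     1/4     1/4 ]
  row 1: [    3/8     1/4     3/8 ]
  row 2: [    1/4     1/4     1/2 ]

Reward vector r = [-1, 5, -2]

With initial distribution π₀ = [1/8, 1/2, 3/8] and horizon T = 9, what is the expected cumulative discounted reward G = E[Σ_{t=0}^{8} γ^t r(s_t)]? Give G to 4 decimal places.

t=0: π = [0.1250, 0.5000, 0.3750], E[r] = 1.6250, γ^t·E[r] = 1.625000, running G = 1.625000
t=1: π = [0.3438, 0.2500, 0.4063], E[r] = 0.0938, γ^t·E[r] = 0.065625, running G = 1.690625
t=2: π = [0.3672, 0.2500, 0.3828], E[r] = 0.1172, γ^t·E[r] = 0.057422, running G = 1.748047
t=3: π = [0.3730, 0.2500, 0.3770], E[r] = 0.1230, γ^t·E[r] = 0.042205, running G = 1.790252
t=4: π = [0.3745, 0.2500, 0.3755], E[r] = 0.1245, γ^t·E[r] = 0.029895, running G = 1.820147
t=5: π = [0.3749, 0.2500, 0.3751], E[r] = 0.1249, γ^t·E[r] = 0.020988, running G = 1.841135
t=6: π = [0.3750, 0.2500, 0.3750], E[r] = 0.1250, γ^t·E[r] = 0.014703, running G = 1.855838
t=7: π = [0.3750, 0.2500, 0.3750], E[r] = 0.1250, γ^t·E[r] = 0.010294, running G = 1.866132
t=8: π = [0.3750, 0.2500, 0.3750], E[r] = 0.1250, γ^t·E[r] = 0.007206, running G = 1.873338

G = 1.8733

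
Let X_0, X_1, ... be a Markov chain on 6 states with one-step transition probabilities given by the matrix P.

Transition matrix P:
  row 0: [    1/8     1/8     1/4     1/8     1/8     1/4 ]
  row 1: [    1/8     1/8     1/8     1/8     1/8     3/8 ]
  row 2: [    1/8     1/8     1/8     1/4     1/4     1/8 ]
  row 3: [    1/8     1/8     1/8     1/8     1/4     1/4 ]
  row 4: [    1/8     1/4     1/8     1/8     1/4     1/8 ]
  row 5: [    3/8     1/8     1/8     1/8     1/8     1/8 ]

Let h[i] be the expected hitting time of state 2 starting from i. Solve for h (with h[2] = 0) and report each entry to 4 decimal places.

h = [5.9316, 6.7554, 0.0000, 6.7819, 6.8025, 6.5907]

First-step conditioning: h[2] = 0; for i ≠ 2, h[i] = 1 + Σ_k P[i][k]·h[k].
  h[0] = 1 + 1/8·h[0] + 1/8·h[1] + 1/8·h[3] + 1/8·h[4] + 1/4·h[5]
  h[1] = 1 + 1/8·h[0] + 1/8·h[1] + 1/8·h[3] + 1/8·h[4] + 3/8·h[5]
  h[3] = 1 + 1/8·h[0] + 1/8·h[1] + 1/8·h[3] + 1/4·h[4] + 1/4·h[5]
  h[4] = 1 + 1/8·h[0] + 1/4·h[1] + 1/8·h[3] + 1/4·h[4] + 1/8·h[5]
  h[5] = 1 + 3/8·h[0] + 1/8·h[1] + 1/8·h[3] + 1/8·h[4] + 1/8·h[5]
Solving the 5×5 linear system over states ≠ 2 gives exactly h = [16128/2719, 18368/2719, 0, 18440/2719, 18496/2719, 17920/2719] (h[2] = 0 is the target).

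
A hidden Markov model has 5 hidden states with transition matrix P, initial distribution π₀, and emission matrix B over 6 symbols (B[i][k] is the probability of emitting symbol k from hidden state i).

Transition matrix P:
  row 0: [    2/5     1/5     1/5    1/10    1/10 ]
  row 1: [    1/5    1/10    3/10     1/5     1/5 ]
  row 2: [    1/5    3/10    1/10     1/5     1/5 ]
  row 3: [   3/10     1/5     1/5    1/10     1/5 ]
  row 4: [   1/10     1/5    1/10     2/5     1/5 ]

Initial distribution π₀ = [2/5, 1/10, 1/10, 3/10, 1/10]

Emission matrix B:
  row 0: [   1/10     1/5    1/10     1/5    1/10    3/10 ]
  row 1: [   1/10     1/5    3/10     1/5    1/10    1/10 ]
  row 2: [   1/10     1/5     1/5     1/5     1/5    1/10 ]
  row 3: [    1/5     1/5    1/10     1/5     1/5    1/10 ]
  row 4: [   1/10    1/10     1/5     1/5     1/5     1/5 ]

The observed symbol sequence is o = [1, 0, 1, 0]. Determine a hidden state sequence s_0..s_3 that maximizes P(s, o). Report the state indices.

path = [0, 0, 0, 0]

t=0: δ = [8.000e-02, 2.000e-02, 2.000e-02, 6.000e-02, 1.000e-02]  (obs o_0=1)
t=1: δ = [3.200e-03, 1.600e-03, 1.600e-03, 1.600e-03, 1.200e-03]  ψ = [0, 0, 0, 0, 3]  (obs o_1=0)
t=2: δ = [2.560e-04, 1.280e-04, 1.280e-04, 9.600e-05, 3.200e-05]  ψ = [0, 0, 0, 4, 0]  (obs o_2=1)
t=3: δ = [1.024e-05, 5.120e-06, 5.120e-06, 5.120e-06, 2.560e-06]  ψ = [0, 0, 0, 0, 0]  (obs o_3=0)
backtrack: best end state = 0; path = [0, 0, 0, 0]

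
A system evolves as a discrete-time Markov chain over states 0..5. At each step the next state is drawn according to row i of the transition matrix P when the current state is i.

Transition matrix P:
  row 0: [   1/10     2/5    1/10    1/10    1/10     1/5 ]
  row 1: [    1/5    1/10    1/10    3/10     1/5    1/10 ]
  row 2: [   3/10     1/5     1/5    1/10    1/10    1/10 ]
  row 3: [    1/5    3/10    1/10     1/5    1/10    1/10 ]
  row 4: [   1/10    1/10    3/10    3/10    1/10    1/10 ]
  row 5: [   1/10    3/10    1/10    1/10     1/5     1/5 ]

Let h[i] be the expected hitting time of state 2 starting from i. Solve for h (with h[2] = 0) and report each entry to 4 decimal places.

h = [7.8236, 7.7221, 0.0000, 7.8506, 6.3089, 7.6823]

First-step conditioning: h[2] = 0; for i ≠ 2, h[i] = 1 + Σ_k P[i][k]·h[k].
  h[0] = 1 + 1/10·h[0] + 2/5·h[1] + 1/10·h[3] + 1/10·h[4] + 1/5·h[5]
  h[1] = 1 + 1/5·h[0] + 1/10·h[1] + 3/10·h[3] + 1/5·h[4] + 1/10·h[5]
  h[3] = 1 + 1/5·h[0] + 3/10·h[1] + 1/5·h[3] + 1/10·h[4] + 1/10·h[5]
  h[4] = 1 + 1/10·h[0] + 1/10·h[1] + 3/10·h[3] + 1/10·h[4] + 1/10·h[5]
  h[5] = 1 + 1/10·h[0] + 3/10·h[1] + 1/10·h[3] + 1/5·h[4] + 1/5·h[5]
Solving the 5×5 linear system over states ≠ 2 gives exactly h = [121790/15567, 40070/5189, 0, 122210/15567, 98210/15567, 119590/15567] (h[2] = 0 is the target).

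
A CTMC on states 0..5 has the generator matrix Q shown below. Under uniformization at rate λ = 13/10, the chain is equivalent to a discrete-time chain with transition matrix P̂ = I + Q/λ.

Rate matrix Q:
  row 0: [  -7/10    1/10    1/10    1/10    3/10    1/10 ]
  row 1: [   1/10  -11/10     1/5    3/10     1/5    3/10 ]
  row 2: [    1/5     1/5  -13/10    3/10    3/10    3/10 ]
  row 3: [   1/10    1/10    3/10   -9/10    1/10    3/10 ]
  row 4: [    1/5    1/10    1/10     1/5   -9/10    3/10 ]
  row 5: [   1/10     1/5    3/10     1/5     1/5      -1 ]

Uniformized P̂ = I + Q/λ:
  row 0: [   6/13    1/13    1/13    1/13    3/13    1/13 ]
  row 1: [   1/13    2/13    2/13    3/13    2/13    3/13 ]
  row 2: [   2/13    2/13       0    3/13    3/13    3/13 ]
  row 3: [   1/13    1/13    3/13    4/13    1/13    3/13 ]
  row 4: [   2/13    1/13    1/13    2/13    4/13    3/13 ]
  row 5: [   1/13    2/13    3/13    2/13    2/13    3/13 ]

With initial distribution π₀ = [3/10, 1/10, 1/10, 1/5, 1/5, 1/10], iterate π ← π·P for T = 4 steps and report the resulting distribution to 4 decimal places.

π = [0.1687, 0.1113, 0.1349, 0.1879, 0.1930, 0.2041]

t=0: π = [0.3000, 0.1000, 0.1000, 0.2000, 0.2000, 0.1000]
t=1: π = [0.2154, 0.1000, 0.1231, 0.1769, 0.2000, 0.1846]
t=2: π = [0.1846, 0.1083, 0.1308, 0.1817, 0.1970, 0.1976]
t=3: π = [0.1731, 0.1105, 0.1335, 0.1860, 0.1944, 0.2024]
t=4: π = [0.1687, 0.1113, 0.1349, 0.1879, 0.1930, 0.2041]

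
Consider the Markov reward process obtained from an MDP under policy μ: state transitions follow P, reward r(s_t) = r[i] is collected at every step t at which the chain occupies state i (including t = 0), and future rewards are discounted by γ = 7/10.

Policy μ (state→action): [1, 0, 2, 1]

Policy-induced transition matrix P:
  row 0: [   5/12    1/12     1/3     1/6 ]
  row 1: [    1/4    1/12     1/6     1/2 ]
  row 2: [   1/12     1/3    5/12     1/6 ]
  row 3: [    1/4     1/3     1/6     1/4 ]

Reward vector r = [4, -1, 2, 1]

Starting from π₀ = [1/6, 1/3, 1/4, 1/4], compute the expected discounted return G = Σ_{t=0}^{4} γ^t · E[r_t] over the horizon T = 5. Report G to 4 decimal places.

t=0: π = [0.1667, 0.3333, 0.2500, 0.2500], E[r] = 1.0833, γ^t·E[r] = 1.083333, running G = 1.083333
t=1: π = [0.2361, 0.2083, 0.2569, 0.2986], E[r] = 1.5486, γ^t·E[r] = 1.084028, running G = 2.167361
t=2: π = [0.2465, 0.2222, 0.2703, 0.2610], E[r] = 1.5654, γ^t·E[r] = 0.767043, running G = 2.934404
t=3: π = [0.2460, 0.2161, 0.2753, 0.2625], E[r] = 1.5812, γ^t·E[r] = 0.542339, running G = 3.476743
t=4: π = [0.2451, 0.2178, 0.2765, 0.2606], E[r] = 1.5763, γ^t·E[r] = 0.378469, running G = 3.855212

G = 3.8552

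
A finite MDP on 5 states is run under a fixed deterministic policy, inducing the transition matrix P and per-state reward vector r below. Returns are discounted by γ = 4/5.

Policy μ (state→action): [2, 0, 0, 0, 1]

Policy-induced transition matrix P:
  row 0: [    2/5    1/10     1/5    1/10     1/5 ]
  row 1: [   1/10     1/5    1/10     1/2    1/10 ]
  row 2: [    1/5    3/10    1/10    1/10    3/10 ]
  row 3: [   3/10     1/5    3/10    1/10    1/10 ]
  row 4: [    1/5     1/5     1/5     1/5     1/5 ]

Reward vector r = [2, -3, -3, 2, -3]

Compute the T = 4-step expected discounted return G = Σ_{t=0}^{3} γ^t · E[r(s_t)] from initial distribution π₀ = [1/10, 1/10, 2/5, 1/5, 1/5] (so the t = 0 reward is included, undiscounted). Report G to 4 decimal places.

t=0: π = [0.1000, 0.1000, 0.4000, 0.2000, 0.2000], E[r] = -1.5000, γ^t·E[r] = -1.500000, running G = -1.500000
t=1: π = [0.2300, 0.2300, 0.1700, 0.1600, 0.2100], E[r] = -1.0500, γ^t·E[r] = -0.840000, running G = -2.340000
t=2: π = [0.2390, 0.1940, 0.1760, 0.2130, 0.1780], E[r] = -0.7400, γ^t·E[r] = -0.473600, running G = -2.813600
t=3: π = [0.2497, 0.1937, 0.1843, 0.1954, 0.1769], E[r] = -0.7745, γ^t·E[r] = -0.396544, running G = -3.210144

G = -3.2101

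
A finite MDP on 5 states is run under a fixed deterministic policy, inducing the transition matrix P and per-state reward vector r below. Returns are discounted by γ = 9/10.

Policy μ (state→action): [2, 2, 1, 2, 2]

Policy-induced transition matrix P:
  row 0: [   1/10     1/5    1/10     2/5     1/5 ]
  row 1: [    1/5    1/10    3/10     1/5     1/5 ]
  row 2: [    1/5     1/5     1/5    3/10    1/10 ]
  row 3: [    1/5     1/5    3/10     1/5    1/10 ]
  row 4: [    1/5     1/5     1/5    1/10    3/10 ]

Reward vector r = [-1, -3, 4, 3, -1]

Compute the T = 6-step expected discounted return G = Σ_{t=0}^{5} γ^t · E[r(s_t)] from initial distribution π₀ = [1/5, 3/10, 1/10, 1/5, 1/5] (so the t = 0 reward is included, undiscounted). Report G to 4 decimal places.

G = 2.3561

t=0: π = [0.2000, 0.3000, 0.1000, 0.2000, 0.2000], E[r] = -0.3000, γ^t·E[r] = -0.300000, running G = -0.300000
t=1: π = [0.1800, 0.1700, 0.2300, 0.2300, 0.1900], E[r] = 0.7300, γ^t·E[r] = 0.657000, running G = 0.357000
t=2: π = [0.1820, 0.1830, 0.2220, 0.2400, 0.1730], E[r] = 0.7040, γ^t·E[r] = 0.570240, running G = 0.927240
t=3: π = [0.1818, 0.1817, 0.2241, 0.2413, 0.1711], E[r] = 0.7223, γ^t·E[r] = 0.526557, running G = 1.453797
t=4: π = [0.1818, 0.1818, 0.2241, 0.2417, 0.1706], E[r] = 0.7236, γ^t·E[r] = 0.474741, running G = 1.928538
t=5: π = [0.1818, 0.1818, 0.2242, 0.2417, 0.1705], E[r] = 0.7241, γ^t·E[r] = 0.427560, running G = 2.356098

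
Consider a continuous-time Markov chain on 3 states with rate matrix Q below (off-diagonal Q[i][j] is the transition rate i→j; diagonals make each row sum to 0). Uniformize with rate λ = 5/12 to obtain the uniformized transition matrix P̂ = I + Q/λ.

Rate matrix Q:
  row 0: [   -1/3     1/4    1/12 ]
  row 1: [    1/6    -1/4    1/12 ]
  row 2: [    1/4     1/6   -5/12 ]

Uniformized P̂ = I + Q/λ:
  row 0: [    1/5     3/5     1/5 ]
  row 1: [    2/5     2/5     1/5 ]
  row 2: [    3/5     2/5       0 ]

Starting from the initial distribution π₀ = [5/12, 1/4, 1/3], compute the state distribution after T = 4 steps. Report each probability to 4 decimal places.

t=0: π = [0.4167, 0.2500, 0.3333]
t=1: π = [0.3833, 0.4833, 0.1333]
t=2: π = [0.3500, 0.4767, 0.1733]
t=3: π = [0.3647, 0.4700, 0.1653]
t=4: π = [0.3601, 0.4729, 0.1669]

π = [0.3601, 0.4729, 0.1669]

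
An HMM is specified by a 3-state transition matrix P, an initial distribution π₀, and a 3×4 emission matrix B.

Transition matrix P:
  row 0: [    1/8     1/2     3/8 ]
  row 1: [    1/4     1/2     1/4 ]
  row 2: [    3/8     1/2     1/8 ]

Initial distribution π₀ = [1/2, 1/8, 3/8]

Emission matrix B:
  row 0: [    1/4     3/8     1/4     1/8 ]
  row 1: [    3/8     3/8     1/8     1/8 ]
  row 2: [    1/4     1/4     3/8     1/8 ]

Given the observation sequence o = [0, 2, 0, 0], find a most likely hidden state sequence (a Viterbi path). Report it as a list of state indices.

t=0: δ = [1.250e-01, 4.688e-02, 9.375e-02]  (obs o_0=0)
t=1: δ = [8.789e-03, 7.812e-03, 1.758e-02]  ψ = [2, 0, 0]  (obs o_1=2)
t=2: δ = [1.648e-03, 3.296e-03, 8.240e-04]  ψ = [2, 2, 0]  (obs o_2=0)
t=3: δ = [2.060e-04, 6.180e-04, 2.060e-04]  ψ = [1, 1, 1]  (obs o_3=0)
backtrack: best end state = 1; path = [0, 2, 1, 1]

path = [0, 2, 1, 1]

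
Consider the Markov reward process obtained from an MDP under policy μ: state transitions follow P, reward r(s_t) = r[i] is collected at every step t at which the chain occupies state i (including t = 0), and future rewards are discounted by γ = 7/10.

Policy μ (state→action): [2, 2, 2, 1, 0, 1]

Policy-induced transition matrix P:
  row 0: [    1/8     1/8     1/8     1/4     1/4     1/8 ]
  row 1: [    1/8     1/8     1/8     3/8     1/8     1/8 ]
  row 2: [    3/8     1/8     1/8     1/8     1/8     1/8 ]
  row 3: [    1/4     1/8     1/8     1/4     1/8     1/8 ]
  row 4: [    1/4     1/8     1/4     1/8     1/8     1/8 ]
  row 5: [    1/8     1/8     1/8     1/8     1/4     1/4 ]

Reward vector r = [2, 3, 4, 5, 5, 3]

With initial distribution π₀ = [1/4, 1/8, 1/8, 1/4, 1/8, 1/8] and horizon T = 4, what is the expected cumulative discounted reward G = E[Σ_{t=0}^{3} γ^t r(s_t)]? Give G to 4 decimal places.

t=0: π = [0.2500, 0.1250, 0.1250, 0.2500, 0.1250, 0.1250], E[r] = 3.6250, γ^t·E[r] = 3.625000, running G = 3.625000
t=1: π = [0.2031, 0.1250, 0.1406, 0.2188, 0.1719, 0.1406], E[r] = 3.7188, γ^t·E[r] = 2.603125, running G = 6.228125
t=2: π = [0.2090, 0.1250, 0.1465, 0.2090, 0.1680, 0.1426], E[r] = 3.6914, γ^t·E[r] = 1.808789, running G = 8.036914
t=3: π = [0.2087, 0.1250, 0.1460, 0.2085, 0.1689, 0.1428], E[r] = 3.6921, γ^t·E[r] = 1.266404, running G = 9.303318

G = 9.3033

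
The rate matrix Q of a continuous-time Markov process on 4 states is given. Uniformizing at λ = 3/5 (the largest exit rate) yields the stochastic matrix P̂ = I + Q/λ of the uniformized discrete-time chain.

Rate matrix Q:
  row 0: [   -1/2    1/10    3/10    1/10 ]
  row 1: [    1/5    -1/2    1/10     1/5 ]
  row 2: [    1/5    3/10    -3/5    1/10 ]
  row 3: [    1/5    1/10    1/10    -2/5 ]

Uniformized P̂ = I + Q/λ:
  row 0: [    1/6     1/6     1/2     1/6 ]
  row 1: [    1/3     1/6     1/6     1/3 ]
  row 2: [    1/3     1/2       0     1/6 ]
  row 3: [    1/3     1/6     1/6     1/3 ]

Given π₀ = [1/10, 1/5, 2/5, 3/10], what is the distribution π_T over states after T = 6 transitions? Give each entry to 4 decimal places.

t=0: π = [0.1000, 0.2000, 0.4000, 0.3000]
t=1: π = [0.3167, 0.3000, 0.1333, 0.2500]
t=2: π = [0.2806, 0.2111, 0.2500, 0.2583]
t=3: π = [0.2866, 0.2500, 0.2185, 0.2449]
t=4: π = [0.2856, 0.2395, 0.2258, 0.2492]
t=5: π = [0.2857, 0.2419, 0.2242, 0.2481]
t=6: π = [0.2857, 0.2414, 0.2245, 0.2483]

π = [0.2857, 0.2414, 0.2245, 0.2483]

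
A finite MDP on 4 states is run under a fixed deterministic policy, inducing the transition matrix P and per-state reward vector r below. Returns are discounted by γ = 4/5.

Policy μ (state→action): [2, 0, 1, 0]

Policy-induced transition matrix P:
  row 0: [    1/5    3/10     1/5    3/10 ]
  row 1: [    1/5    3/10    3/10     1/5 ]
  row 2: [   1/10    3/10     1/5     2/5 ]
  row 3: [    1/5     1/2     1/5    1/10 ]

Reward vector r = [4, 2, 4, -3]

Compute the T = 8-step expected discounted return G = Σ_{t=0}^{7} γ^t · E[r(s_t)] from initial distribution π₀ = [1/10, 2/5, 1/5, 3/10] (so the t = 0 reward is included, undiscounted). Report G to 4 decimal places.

t=0: π = [0.1000, 0.4000, 0.2000, 0.3000], E[r] = 1.1000, γ^t·E[r] = 1.100000, running G = 1.100000
t=1: π = [0.1800, 0.3600, 0.2400, 0.2200], E[r] = 1.7400, γ^t·E[r] = 1.392000, running G = 2.492000
t=2: π = [0.1760, 0.3440, 0.2360, 0.2440], E[r] = 1.6040, γ^t·E[r] = 1.026560, running G = 3.518560
t=3: π = [0.1764, 0.3488, 0.2344, 0.2404], E[r] = 1.6196, γ^t·E[r] = 0.829235, running G = 4.347795
t=4: π = [0.1766, 0.3481, 0.2349, 0.2405], E[r] = 1.6205, γ^t·E[r] = 0.663749, running G = 5.011544
t=5: π = [0.1765, 0.3481, 0.2348, 0.2406], E[r] = 1.6197, γ^t·E[r] = 0.530750, running G = 5.542294
t=6: π = [0.1765, 0.3481, 0.2348, 0.2406], E[r] = 1.6199, γ^t·E[r] = 0.424643, running G = 5.966937
t=7: π = [0.1765, 0.3481, 0.2348, 0.2406], E[r] = 1.6199, γ^t·E[r] = 0.339711, running G = 6.306648

G = 6.3066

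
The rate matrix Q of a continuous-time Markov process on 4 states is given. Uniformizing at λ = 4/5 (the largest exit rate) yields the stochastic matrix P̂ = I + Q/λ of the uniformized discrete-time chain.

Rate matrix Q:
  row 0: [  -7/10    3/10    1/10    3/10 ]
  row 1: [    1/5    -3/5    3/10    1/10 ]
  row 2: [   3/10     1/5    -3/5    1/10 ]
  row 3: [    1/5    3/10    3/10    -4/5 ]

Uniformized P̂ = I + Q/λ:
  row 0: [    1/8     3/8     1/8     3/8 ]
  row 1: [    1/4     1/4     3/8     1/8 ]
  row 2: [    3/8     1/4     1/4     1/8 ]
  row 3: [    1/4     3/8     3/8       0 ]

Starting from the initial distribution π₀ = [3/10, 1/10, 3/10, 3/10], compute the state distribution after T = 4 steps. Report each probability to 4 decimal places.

t=0: π = [0.3000, 0.1000, 0.3000, 0.3000]
t=1: π = [0.2500, 0.3250, 0.2625, 0.1625]
t=2: π = [0.2516, 0.3016, 0.2797, 0.1672]
t=3: π = [0.2535, 0.3023, 0.2771, 0.1670]
t=4: π = [0.2530, 0.3026, 0.2770, 0.1675]

π = [0.2530, 0.3026, 0.2770, 0.1675]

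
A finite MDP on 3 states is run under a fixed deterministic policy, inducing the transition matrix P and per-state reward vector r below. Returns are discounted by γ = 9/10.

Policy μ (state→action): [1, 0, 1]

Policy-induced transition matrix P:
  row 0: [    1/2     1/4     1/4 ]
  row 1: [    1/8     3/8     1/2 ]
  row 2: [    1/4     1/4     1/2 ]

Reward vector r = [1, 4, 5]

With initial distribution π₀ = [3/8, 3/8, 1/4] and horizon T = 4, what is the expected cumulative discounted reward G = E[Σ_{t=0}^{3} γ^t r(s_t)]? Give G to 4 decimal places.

t=0: π = [0.3750, 0.3750, 0.2500], E[r] = 3.1250, γ^t·E[r] = 3.125000, running G = 3.125000
t=1: π = [0.2969, 0.2969, 0.4063], E[r] = 3.5156, γ^t·E[r] = 3.164063, running G = 6.289063
t=2: π = [0.2871, 0.2871, 0.4258], E[r] = 3.5645, γ^t·E[r] = 2.887207, running G = 9.176270
t=3: π = [0.2859, 0.2859, 0.4282], E[r] = 3.5706, γ^t·E[r] = 2.602936, running G = 11.779205

G = 11.7792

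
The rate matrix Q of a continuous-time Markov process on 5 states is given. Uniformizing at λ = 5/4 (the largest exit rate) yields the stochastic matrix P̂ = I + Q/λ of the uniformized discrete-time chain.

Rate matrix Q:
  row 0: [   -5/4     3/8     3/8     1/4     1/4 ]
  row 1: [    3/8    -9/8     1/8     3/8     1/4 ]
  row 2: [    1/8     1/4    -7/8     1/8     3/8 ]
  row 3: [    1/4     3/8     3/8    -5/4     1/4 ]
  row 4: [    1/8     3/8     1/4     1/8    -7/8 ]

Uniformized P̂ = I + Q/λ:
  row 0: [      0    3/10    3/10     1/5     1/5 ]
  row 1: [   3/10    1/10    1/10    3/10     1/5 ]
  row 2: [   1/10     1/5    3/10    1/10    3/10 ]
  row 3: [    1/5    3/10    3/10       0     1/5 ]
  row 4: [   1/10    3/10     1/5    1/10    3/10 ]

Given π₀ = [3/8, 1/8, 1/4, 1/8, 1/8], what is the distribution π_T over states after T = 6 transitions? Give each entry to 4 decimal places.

π = [0.1462, 0.2309, 0.2290, 0.1462, 0.2477]

t=0: π = [0.3750, 0.1250, 0.2500, 0.1250, 0.1250]
t=1: π = [0.1000, 0.2500, 0.2625, 0.1500, 0.2375]
t=2: π = [0.1550, 0.2238, 0.2263, 0.1450, 0.2500]
t=3: π = [0.1438, 0.2326, 0.2303, 0.1458, 0.2476]
t=4: π = [0.1467, 0.2305, 0.2287, 0.1463, 0.2478]
t=5: π = [0.1461, 0.2310, 0.2291, 0.1461, 0.2477]
t=6: π = [0.1462, 0.2309, 0.2290, 0.1462, 0.2477]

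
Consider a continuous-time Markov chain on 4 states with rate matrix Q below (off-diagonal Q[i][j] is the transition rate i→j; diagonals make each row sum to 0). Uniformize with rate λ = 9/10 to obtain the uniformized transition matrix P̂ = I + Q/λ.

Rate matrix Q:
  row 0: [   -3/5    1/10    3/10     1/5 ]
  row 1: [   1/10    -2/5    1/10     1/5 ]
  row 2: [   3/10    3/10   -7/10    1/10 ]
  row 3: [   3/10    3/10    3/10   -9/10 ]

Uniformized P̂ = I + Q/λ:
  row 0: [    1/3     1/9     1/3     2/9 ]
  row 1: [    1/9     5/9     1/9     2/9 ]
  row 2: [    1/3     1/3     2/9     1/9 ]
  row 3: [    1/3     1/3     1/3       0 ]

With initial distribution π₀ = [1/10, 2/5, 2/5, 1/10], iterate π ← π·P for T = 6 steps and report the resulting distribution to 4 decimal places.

π = [0.2541, 0.3561, 0.2287, 0.1610]

t=0: π = [0.1000, 0.4000, 0.4000, 0.1000]
t=1: π = [0.2444, 0.4000, 0.2000, 0.1556]
t=2: π = [0.2444, 0.3679, 0.2222, 0.1654]
t=3: π = [0.2516, 0.3608, 0.2269, 0.1608]
t=4: π = [0.2532, 0.3576, 0.2280, 0.1613]
t=5: π = [0.2539, 0.3565, 0.2285, 0.1611]
t=6: π = [0.2541, 0.3561, 0.2287, 0.1610]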